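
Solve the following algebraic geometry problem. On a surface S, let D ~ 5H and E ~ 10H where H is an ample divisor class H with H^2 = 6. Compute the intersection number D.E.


Using bilinearity of the intersection pairing on a surface S:
(aH).(bH) = ab * (H.H)
We have H^2 = 6.
D.E = (5H).(10H) = 5*10*6
= 50*6
= 300

300


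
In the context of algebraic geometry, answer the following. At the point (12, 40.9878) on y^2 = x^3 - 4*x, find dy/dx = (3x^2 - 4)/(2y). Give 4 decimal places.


Using implicit differentiation of y^2 = x^3 - 4*x:
2y * dy/dx = 3x^2 - 4
dy/dx = (3x^2 - 4)/(2y)
Numerator: 3*12^2 - 4 = 428
Denominator: 2*40.9878 = 81.9756
dy/dx = 428/81.9756 = 5.2211

5.2211


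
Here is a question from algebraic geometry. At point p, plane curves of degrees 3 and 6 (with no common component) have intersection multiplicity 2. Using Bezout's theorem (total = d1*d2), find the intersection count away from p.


By Bezout's theorem, the total intersection number is d1 * d2.
Total = 3 * 6 = 18
Intersection multiplicity at p = 2
Remaining intersections = 18 - 2 = 16

16


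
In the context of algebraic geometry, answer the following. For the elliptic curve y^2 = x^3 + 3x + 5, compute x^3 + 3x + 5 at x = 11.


Compute x^3 + 3x + 5 at x = 11:
x^3 = 11^3 = 1331
3*x = 3*11 = 33
Sum: 1331 + 33 + 5 = 1369

1369


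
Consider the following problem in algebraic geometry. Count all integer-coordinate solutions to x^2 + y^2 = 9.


Systematically check integer values of x where x^2 <= 9.
For each valid x, check if 9 - x^2 is a perfect square.
x=0: 9 - 0 = 9, sqrt = 3 (valid)
x=3: 9 - 9 = 0, sqrt = 0 (valid)
Total integer solutions found: 4

4


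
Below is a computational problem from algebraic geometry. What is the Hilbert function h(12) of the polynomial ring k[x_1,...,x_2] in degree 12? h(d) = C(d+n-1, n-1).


The Hilbert function for the polynomial ring in 2 variables is:
h(d) = C(d+n-1, n-1)
h(12) = C(12+2-1, 2-1) = C(13, 1)
= 13! / (1! * 12!)
= 13

13


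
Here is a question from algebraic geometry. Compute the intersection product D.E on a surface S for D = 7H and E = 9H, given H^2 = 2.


Using bilinearity of the intersection pairing on a surface S:
(aH).(bH) = ab * (H.H)
We have H^2 = 2.
D.E = (7H).(9H) = 7*9*2
= 63*2
= 126

126


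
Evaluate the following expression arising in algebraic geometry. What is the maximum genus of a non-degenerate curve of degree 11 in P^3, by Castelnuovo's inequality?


Castelnuovo's bound: write d - 1 = m(r-1) + epsilon with 0 <= epsilon < r-1.
d - 1 = 11 - 1 = 10
r - 1 = 3 - 1 = 2
10 = 5*2 + 0, so m = 5, epsilon = 0
pi(d, r) = m(m-1)(r-1)/2 + m*epsilon
= 5*4*2/2 + 5*0
= 40/2 + 0
= 20 + 0 = 20

20


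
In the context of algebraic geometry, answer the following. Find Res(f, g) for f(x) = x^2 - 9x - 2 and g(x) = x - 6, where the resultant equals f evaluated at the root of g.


For Res(f, x - c), we evaluate f at x = c.
f(6) = 6^2 - 9*6 - 2
= 36 - 54 - 2
= -18 - 2 = -20
Res(f, g) = -20

-20


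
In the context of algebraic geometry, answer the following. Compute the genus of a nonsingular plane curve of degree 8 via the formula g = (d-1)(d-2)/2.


Using the genus formula for smooth plane curves:
g = (d-1)(d-2)/2
g = (8-1)(8-2)/2
g = 7*6/2
g = 42/2 = 21

21


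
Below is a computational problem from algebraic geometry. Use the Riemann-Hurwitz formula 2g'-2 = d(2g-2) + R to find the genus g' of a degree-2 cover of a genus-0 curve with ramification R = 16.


Riemann-Hurwitz formula: 2g' - 2 = d(2g - 2) + R
Given: d = 2, g = 0, R = 16
2g' - 2 = 2*(2*0 - 2) + 16
2g' - 2 = 2*(-2) + 16
2g' - 2 = -4 + 16 = 12
2g' = 14
g' = 7

7


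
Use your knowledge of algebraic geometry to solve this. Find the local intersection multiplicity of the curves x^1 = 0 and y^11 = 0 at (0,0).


The intersection multiplicity of V(x^a) and V(y^b) at the origin is:
I(O; V(x^1), V(y^11)) = dim_k(k[x,y]/(x^1, y^11))
A basis for k[x,y]/(x^1, y^11) is the set of monomials x^i * y^j
where 0 <= i < 1 and 0 <= j < 11.
The number of such monomials is 1 * 11 = 11

11


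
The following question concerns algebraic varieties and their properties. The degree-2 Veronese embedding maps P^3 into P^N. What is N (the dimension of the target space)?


The Veronese embedding v_d: P^n -> P^N maps each point to all
degree-d monomials in n+1 homogeneous coordinates.
N = C(n+d, d) - 1
N = C(3+2, 2) - 1
N = C(5, 2) - 1
C(5, 2) = 10
N = 10 - 1 = 9

9


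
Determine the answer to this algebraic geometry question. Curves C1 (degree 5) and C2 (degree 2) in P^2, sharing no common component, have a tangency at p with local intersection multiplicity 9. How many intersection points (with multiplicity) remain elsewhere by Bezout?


By Bezout's theorem, the total intersection number is d1 * d2.
Total = 5 * 2 = 10
Intersection multiplicity at p = 9
Remaining intersections = 10 - 9 = 1

1


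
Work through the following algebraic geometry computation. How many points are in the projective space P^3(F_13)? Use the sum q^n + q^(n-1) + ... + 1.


P^3(F_13) has (q^(n+1) - 1)/(q - 1) points.
= 13^3 + 13^2 + 13^1 + 13^0
= 2197 + 169 + 13 + 1
= 2380

2380


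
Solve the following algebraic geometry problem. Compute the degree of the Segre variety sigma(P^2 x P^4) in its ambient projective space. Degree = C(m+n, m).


The degree of the Segre variety P^2 x P^4 is C(m+n, m).
= C(6, 2)
= 15

15


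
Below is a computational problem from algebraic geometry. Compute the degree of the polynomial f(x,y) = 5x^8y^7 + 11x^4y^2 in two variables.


Examine each term for its total degree (sum of exponents).
  Term '5x^8y^7' has total degree 8+7 = 15.
  Term '11x^4y^2' has total degree 4+2 = 6.
The maximum total degree among all terms is 15.

15


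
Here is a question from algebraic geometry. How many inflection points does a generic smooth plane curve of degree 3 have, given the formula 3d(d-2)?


For a general smooth plane curve C of degree d, the inflection points are
the intersection of C with its Hessian curve, which has degree 3(d-2).
By Bezout, the total intersection number is d * 3(d-2) = 3 * 3 = 9.
For a general curve every flex is ordinary, so each contributes
multiplicity 1 to C·Hess(C), and the number of distinct inflection
points is 3d(d-2).
Inflection points = 3*3*(3-2) = 3*3*1 = 9

9


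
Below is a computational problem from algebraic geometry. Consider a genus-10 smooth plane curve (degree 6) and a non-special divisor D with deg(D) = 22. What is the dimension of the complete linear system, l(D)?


First, compute the genus of a smooth plane curve of degree 6:
g = (d-1)(d-2)/2 = (6-1)(6-2)/2 = 10
For a non-special divisor D (i.e., h^1(D) = 0), Riemann-Roch gives:
l(D) = deg(D) - g + 1
Since deg(D) = 22 >= 2g - 1 = 19, D is non-special.
l(D) = 22 - 10 + 1 = 13

13


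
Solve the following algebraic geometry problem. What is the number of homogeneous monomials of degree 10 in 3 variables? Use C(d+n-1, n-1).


The number of degree-10 monomials in 3 variables is C(d+n-1, n-1).
= C(10+3-1, 3-1) = C(12, 2)
= 66

66


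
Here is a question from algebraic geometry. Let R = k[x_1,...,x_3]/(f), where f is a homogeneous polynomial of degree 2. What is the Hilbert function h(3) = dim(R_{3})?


For R = k[x_1,...,x_n]/(f) with f homogeneous of degree e:
The Hilbert series is (1 - t^e)/(1 - t)^n.
So h(d) = C(d+n-1, n-1) - C(d-e+n-1, n-1) for d >= e.
With n=3, e=2, d=3:
C(3+3-1, 3-1) = C(5, 2) = 10
C(3-2+3-1, 3-1) = C(3, 2) = 3
h(3) = 10 - 3 = 7

7


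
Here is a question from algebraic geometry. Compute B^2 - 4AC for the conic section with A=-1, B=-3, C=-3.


The discriminant of a conic Ax^2 + Bxy + Cy^2 + ... = 0 is B^2 - 4AC.
B^2 = (-3)^2 = 9
4AC = 4*(-1)*(-3) = 12
Discriminant = 9 - 12 = -3

-3


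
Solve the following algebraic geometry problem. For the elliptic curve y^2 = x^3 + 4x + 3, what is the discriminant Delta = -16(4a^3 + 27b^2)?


Compute each component:
4a^3 = 4*4^3 = 4*64 = 256
27b^2 = 27*3^2 = 27*9 = 243
4a^3 + 27b^2 = 256 + 243 = 499
Delta = -16*499 = -7984

-7984


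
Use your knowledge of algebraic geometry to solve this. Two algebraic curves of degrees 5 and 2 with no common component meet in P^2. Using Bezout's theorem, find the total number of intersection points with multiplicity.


Bezout's theorem states the intersection count equals the product of degrees.
Intersection count = 5 * 2 = 10

10


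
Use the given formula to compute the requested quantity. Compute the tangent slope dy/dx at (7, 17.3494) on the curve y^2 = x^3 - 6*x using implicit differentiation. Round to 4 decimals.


Using implicit differentiation of y^2 = x^3 - 6*x:
2y * dy/dx = 3x^2 - 6
dy/dx = (3x^2 - 6)/(2y)
Numerator: 3*7^2 - 6 = 141
Denominator: 2*17.3494 = 34.6988
dy/dx = 141/34.6988 = 4.0635

4.0635


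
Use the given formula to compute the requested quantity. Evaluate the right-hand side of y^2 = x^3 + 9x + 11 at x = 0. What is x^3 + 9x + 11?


Compute x^3 + 9x + 11 at x = 0:
x^3 = 0^3 = 0
9*x = 9*0 = 0
Sum: 0 + 0 + 11 = 11

11


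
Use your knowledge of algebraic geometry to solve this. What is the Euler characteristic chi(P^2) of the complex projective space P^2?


The complex projective space P^2 has one cell in each even real dimension 0, 2, ..., 4.
The cohomology groups are H^{2k}(P^2) = Z for k = 0,...,2, and 0 otherwise.
Euler characteristic = sum of Betti numbers = 1 per even-dimensional cohomology group.
chi(P^2) = 2 + 1 = 3

3


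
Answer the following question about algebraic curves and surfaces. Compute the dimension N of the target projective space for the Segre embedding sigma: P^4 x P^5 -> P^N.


The Segre embedding maps P^m x P^n into P^N via
all products of coordinates from each factor.
N = (m+1)(n+1) - 1
N = (4+1)(5+1) - 1
N = 5*6 - 1
N = 30 - 1 = 29

29


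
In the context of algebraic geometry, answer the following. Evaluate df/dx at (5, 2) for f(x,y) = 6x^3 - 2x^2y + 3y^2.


df/dx = 3*6*x^2 + 2*(-2)*x^1*y
At (5,2): 3*6*5^2 + 2*(-2)*5^1*2
= 450 - 40
= 410

410


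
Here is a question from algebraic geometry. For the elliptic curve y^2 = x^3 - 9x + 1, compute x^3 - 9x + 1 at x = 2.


Compute x^3 - 9x + 1 at x = 2:
x^3 = 2^3 = 8
(-9)*x = (-9)*2 = -18
Sum: 8 - 18 + 1 = -9

-9


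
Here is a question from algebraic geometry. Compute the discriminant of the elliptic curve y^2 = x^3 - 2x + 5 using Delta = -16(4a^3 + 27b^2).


Compute each component:
4a^3 = 4*(-2)^3 = 4*(-8) = -32
27b^2 = 27*5^2 = 27*25 = 675
4a^3 + 27b^2 = -32 + 675 = 643
Delta = -16*643 = -10288

-10288


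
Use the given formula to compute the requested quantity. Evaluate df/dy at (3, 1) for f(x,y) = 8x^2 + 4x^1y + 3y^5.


df/dy = 4*x^1 + 5*3*y^4
At (3,1): 4*3^1 + 5*3*1^4
= 12 + 15
= 27

27


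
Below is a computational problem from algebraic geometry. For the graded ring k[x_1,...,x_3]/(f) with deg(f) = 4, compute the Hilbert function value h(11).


For R = k[x_1,...,x_n]/(f) with f homogeneous of degree e:
The Hilbert series is (1 - t^e)/(1 - t)^n.
So h(d) = C(d+n-1, n-1) - C(d-e+n-1, n-1) for d >= e.
With n=3, e=4, d=11:
C(11+3-1, 3-1) = C(13, 2) = 78
C(11-4+3-1, 3-1) = C(9, 2) = 36
h(11) = 78 - 36 = 42

42


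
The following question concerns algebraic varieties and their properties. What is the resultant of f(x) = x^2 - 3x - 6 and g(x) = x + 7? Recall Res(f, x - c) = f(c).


For Res(f, x - c), we evaluate f at x = c.
f(-7) = (-7)^2 - 3*(-7) - 6
= 49 + 21 - 6
= 70 - 6 = 64
Res(f, g) = 64

64


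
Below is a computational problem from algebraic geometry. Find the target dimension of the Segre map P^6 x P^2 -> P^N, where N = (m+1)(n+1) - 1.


The Segre embedding maps P^m x P^n into P^N via
all products of coordinates from each factor.
N = (m+1)(n+1) - 1
N = (6+1)(2+1) - 1
N = 7*3 - 1
N = 21 - 1 = 20

20


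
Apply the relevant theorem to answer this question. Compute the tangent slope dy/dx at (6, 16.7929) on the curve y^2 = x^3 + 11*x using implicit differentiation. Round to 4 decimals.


Using implicit differentiation of y^2 = x^3 + 11*x:
2y * dy/dx = 3x^2 + 11
dy/dx = (3x^2 + 11)/(2y)
Numerator: 3*6^2 + 11 = 119
Denominator: 2*16.7929 = 33.5858
dy/dx = 119/33.5858 = 3.5432

3.5432


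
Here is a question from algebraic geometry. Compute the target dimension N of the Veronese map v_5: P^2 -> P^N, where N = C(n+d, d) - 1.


The Veronese embedding v_d: P^n -> P^N maps each point to all
degree-d monomials in n+1 homogeneous coordinates.
N = C(n+d, d) - 1
N = C(2+5, 5) - 1
N = C(7, 5) - 1
C(7, 5) = 21
N = 21 - 1 = 20

20


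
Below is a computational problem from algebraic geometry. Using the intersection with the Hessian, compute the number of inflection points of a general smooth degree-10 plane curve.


For a general smooth plane curve C of degree d, the inflection points are
the intersection of C with its Hessian curve, which has degree 3(d-2).
By Bezout, the total intersection number is d * 3(d-2) = 10 * 24 = 240.
For a general curve every flex is ordinary, so each contributes
multiplicity 1 to C·Hess(C), and the number of distinct inflection
points is 3d(d-2).
Inflection points = 3*10*(10-2) = 3*10*8 = 240

240


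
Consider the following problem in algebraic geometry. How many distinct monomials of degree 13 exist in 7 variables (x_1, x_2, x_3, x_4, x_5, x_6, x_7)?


The number of degree-13 monomials in 7 variables is C(d+n-1, n-1).
= C(13+7-1, 7-1) = C(19, 6)
= 27132

27132


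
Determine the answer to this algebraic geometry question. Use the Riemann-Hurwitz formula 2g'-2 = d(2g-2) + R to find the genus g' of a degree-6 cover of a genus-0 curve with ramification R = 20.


Riemann-Hurwitz formula: 2g' - 2 = d(2g - 2) + R
Given: d = 6, g = 0, R = 20
2g' - 2 = 6*(2*0 - 2) + 20
2g' - 2 = 6*(-2) + 20
2g' - 2 = -12 + 20 = 8
2g' = 10
g' = 5

5


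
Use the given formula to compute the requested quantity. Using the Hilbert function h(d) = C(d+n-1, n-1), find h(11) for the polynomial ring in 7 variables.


The Hilbert function for the polynomial ring in 7 variables is:
h(d) = C(d+n-1, n-1)
h(11) = C(11+7-1, 7-1) = C(17, 6)
= 17! / (6! * 11!)
= 12376

12376


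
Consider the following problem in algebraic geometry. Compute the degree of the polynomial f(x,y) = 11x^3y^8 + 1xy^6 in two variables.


Examine each term for its total degree (sum of exponents).
  Term '11x^3y^8' has total degree 3+8 = 11.
  Term '1xy^6' has total degree 1+6 = 7.
The maximum total degree among all terms is 11.

11


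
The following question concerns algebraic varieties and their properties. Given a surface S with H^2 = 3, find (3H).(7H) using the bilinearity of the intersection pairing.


Using bilinearity of the intersection pairing on a surface S:
(aH).(bH) = ab * (H.H)
We have H^2 = 3.
D.E = (3H).(7H) = 3*7*3
= 21*3
= 63

63


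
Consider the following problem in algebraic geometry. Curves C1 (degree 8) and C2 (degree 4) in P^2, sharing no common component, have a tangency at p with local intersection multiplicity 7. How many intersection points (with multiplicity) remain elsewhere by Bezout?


By Bezout's theorem, the total intersection number is d1 * d2.
Total = 8 * 4 = 32
Intersection multiplicity at p = 7
Remaining intersections = 32 - 7 = 25

25


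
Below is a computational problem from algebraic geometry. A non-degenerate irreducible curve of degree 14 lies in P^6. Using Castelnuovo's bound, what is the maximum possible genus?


Castelnuovo's bound: write d - 1 = m(r-1) + epsilon with 0 <= epsilon < r-1.
d - 1 = 14 - 1 = 13
r - 1 = 6 - 1 = 5
13 = 2*5 + 3, so m = 2, epsilon = 3
pi(d, r) = m(m-1)(r-1)/2 + m*epsilon
= 2*1*5/2 + 2*3
= 10/2 + 6
= 5 + 6 = 11

11


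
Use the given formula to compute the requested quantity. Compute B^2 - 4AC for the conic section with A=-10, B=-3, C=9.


The discriminant of a conic Ax^2 + Bxy + Cy^2 + ... = 0 is B^2 - 4AC.
B^2 = (-3)^2 = 9
4AC = 4*(-10)*9 = -360
Discriminant = 9 + 360 = 369

369


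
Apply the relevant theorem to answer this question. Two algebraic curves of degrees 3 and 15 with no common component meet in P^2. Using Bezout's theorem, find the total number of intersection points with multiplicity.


Bezout's theorem states the intersection count equals the product of degrees.
Intersection count = 3 * 15 = 45

45


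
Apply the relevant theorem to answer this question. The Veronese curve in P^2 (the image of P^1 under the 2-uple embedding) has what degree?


The rational normal curve in P^2 is the image of P^1 under the 2-uple Veronese.
A general hyperplane in P^2 pulls back to a degree-2 form on P^1, which has 2 zeros,
so the curve meets a general hyperplane in 2 points. Degree = 2.

2


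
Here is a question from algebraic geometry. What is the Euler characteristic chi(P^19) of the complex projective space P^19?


The complex projective space P^19 has one cell in each even real dimension 0, 2, ..., 38.
The cohomology groups are H^{2k}(P^19) = Z for k = 0,...,19, and 0 otherwise.
Euler characteristic = sum of Betti numbers = 1 per even-dimensional cohomology group.
chi(P^19) = 19 + 1 = 20

20


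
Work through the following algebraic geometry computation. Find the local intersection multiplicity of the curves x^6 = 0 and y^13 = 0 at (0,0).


The intersection multiplicity of V(x^a) and V(y^b) at the origin is:
I(O; V(x^6), V(y^13)) = dim_k(k[x,y]/(x^6, y^13))
A basis for k[x,y]/(x^6, y^13) is the set of monomials x^i * y^j
where 0 <= i < 6 and 0 <= j < 13.
The number of such monomials is 6 * 13 = 78

78


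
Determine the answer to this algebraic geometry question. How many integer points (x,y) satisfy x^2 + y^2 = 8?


Systematically check integer values of x where x^2 <= 8.
For each valid x, check if 8 - x^2 is a perfect square.
x=2: 8 - 4 = 4, sqrt = 2 (valid)
Total integer solutions found: 4

4


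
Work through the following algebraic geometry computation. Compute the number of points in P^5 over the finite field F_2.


P^5(F_2) has (q^(n+1) - 1)/(q - 1) points.
= 2^5 + 2^4 + 2^3 + 2^2 + 2^1 + 2^0
= 32 + 16 + 8 + 4 + 2 + 1
= 63

63


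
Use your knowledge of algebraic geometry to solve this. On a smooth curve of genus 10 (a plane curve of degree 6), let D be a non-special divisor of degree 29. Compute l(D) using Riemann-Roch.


First, compute the genus of a smooth plane curve of degree 6:
g = (d-1)(d-2)/2 = (6-1)(6-2)/2 = 10
For a non-special divisor D (i.e., h^1(D) = 0), Riemann-Roch gives:
l(D) = deg(D) - g + 1
Since deg(D) = 29 >= 2g - 1 = 19, D is non-special.
l(D) = 29 - 10 + 1 = 20

20


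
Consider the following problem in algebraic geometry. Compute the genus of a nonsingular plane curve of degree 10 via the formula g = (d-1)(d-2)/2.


Using the genus formula for smooth plane curves:
g = (d-1)(d-2)/2
g = (10-1)(10-2)/2
g = 9*8/2
g = 72/2 = 36

36


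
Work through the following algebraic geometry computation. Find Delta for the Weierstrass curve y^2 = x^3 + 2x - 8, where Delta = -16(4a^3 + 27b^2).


Compute each component:
4a^3 = 4*2^3 = 4*8 = 32
27b^2 = 27*(-8)^2 = 27*64 = 1728
4a^3 + 27b^2 = 32 + 1728 = 1760
Delta = -16*1760 = -28160

-28160


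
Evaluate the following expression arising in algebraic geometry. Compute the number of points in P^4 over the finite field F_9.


P^4(F_9) has (q^(n+1) - 1)/(q - 1) points.
= 9^4 + 9^3 + 9^2 + 9^1 + 9^0
= 6561 + 729 + 81 + 9 + 1
= 7381

7381


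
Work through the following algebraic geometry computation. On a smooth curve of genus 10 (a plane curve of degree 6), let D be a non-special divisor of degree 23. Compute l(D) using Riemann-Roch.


First, compute the genus of a smooth plane curve of degree 6:
g = (d-1)(d-2)/2 = (6-1)(6-2)/2 = 10
For a non-special divisor D (i.e., h^1(D) = 0), Riemann-Roch gives:
l(D) = deg(D) - g + 1
Since deg(D) = 23 >= 2g - 1 = 19, D is non-special.
l(D) = 23 - 10 + 1 = 14

14


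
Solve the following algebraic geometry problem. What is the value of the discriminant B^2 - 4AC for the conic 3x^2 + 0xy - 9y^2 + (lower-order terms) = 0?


The discriminant of a conic Ax^2 + Bxy + Cy^2 + ... = 0 is B^2 - 4AC.
B^2 = 0^2 = 0
4AC = 4*3*(-9) = -108
Discriminant = 0 + 108 = 108

108


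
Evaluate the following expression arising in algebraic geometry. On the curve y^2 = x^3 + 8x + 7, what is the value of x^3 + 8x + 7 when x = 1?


Compute x^3 + 8x + 7 at x = 1:
x^3 = 1^3 = 1
8*x = 8*1 = 8
Sum: 1 + 8 + 7 = 16

16


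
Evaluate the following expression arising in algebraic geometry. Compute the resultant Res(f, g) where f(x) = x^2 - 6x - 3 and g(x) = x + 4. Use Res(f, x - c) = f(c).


For Res(f, x - c), we evaluate f at x = c.
f(-4) = (-4)^2 - 6*(-4) - 3
= 16 + 24 - 3
= 40 - 3 = 37
Res(f, g) = 37

37


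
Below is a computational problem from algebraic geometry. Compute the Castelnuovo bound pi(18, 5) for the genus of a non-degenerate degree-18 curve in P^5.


Castelnuovo's bound: write d - 1 = m(r-1) + epsilon with 0 <= epsilon < r-1.
d - 1 = 18 - 1 = 17
r - 1 = 5 - 1 = 4
17 = 4*4 + 1, so m = 4, epsilon = 1
pi(d, r) = m(m-1)(r-1)/2 + m*epsilon
= 4*3*4/2 + 4*1
= 48/2 + 4
= 24 + 4 = 28

28


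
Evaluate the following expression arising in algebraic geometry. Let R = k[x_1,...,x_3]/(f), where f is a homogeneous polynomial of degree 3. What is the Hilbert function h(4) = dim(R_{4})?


For R = k[x_1,...,x_n]/(f) with f homogeneous of degree e:
The Hilbert series is (1 - t^e)/(1 - t)^n.
So h(d) = C(d+n-1, n-1) - C(d-e+n-1, n-1) for d >= e.
With n=3, e=3, d=4:
C(4+3-1, 3-1) = C(6, 2) = 15
C(4-3+3-1, 3-1) = C(3, 2) = 3
h(4) = 15 - 3 = 12

12


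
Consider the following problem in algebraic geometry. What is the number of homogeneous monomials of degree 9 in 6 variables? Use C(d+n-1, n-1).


The number of degree-9 monomials in 6 variables is C(d+n-1, n-1).
= C(9+6-1, 6-1) = C(14, 5)
= 2002

2002


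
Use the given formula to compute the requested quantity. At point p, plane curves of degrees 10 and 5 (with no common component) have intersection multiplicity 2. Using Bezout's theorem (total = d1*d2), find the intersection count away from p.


By Bezout's theorem, the total intersection number is d1 * d2.
Total = 10 * 5 = 50
Intersection multiplicity at p = 2
Remaining intersections = 50 - 2 = 48

48


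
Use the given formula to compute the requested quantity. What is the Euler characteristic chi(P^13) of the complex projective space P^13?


The complex projective space P^13 has one cell in each even real dimension 0, 2, ..., 26.
The cohomology groups are H^{2k}(P^13) = Z for k = 0,...,13, and 0 otherwise.
Euler characteristic = sum of Betti numbers = 1 per even-dimensional cohomology group.
chi(P^13) = 13 + 1 = 14

14


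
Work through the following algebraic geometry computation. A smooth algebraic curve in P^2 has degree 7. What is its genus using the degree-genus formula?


Using the genus formula for smooth plane curves:
g = (d-1)(d-2)/2
g = (7-1)(7-2)/2
g = 6*5/2
g = 30/2 = 15

15


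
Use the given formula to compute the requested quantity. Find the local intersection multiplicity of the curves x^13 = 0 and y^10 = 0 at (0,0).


The intersection multiplicity of V(x^a) and V(y^b) at the origin is:
I(O; V(x^13), V(y^10)) = dim_k(k[x,y]/(x^13, y^10))
A basis for k[x,y]/(x^13, y^10) is the set of monomials x^i * y^j
where 0 <= i < 13 and 0 <= j < 10.
The number of such monomials is 13 * 10 = 130

130


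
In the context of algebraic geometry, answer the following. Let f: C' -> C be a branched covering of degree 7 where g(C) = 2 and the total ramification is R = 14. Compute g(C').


Riemann-Hurwitz formula: 2g' - 2 = d(2g - 2) + R
Given: d = 7, g = 2, R = 14
2g' - 2 = 7*(2*2 - 2) + 14
2g' - 2 = 7*2 + 14
2g' - 2 = 14 + 14 = 28
2g' = 30
g' = 15

15


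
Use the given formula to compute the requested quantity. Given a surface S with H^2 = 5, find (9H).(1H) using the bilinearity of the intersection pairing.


Using bilinearity of the intersection pairing on a surface S:
(aH).(bH) = ab * (H.H)
We have H^2 = 5.
D.E = (9H).(1H) = 9*1*5
= 9*5
= 45

45


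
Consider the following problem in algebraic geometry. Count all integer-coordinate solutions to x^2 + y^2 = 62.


Systematically check integer values of x where x^2 <= 62.
For each valid x, check if 62 - x^2 is a perfect square.
Total integer solutions found: 0

0


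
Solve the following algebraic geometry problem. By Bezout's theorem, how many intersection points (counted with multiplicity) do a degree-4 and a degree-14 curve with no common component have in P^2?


Bezout's theorem states the intersection count equals the product of degrees.
Intersection count = 4 * 14 = 56

56


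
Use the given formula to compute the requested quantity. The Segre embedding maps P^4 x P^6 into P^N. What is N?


The Segre embedding maps P^m x P^n into P^N via
all products of coordinates from each factor.
N = (m+1)(n+1) - 1
N = (4+1)(6+1) - 1
N = 5*7 - 1
N = 35 - 1 = 34

34


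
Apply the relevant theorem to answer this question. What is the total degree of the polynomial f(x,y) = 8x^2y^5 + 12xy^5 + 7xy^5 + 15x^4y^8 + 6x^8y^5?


Examine each term for its total degree (sum of exponents).
  Term '8x^2y^5' has total degree 2+5 = 7.
  Term '12xy^5' has total degree 1+5 = 6.
  Term '7xy^5' has total degree 1+5 = 6.
  Term '15x^4y^8' has total degree 4+8 = 12.
  Term '6x^8y^5' has total degree 8+5 = 13.
The maximum total degree among all terms is 13.

13


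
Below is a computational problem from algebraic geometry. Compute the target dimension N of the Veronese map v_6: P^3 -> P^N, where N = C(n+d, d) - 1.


The Veronese embedding v_d: P^n -> P^N maps each point to all
degree-d monomials in n+1 homogeneous coordinates.
N = C(n+d, d) - 1
N = C(3+6, 6) - 1
N = C(9, 6) - 1
C(9, 6) = 84
N = 84 - 1 = 83

83


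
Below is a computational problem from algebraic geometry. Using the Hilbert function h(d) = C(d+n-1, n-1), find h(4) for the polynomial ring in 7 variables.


The Hilbert function for the polynomial ring in 7 variables is:
h(d) = C(d+n-1, n-1)
h(4) = C(4+7-1, 7-1) = C(10, 6)
= 10! / (6! * 4!)
= 210

210


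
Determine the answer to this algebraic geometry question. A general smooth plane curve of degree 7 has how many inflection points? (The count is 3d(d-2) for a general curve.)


For a general smooth plane curve C of degree d, the inflection points are
the intersection of C with its Hessian curve, which has degree 3(d-2).
By Bezout, the total intersection number is d * 3(d-2) = 7 * 15 = 105.
For a general curve every flex is ordinary, so each contributes
multiplicity 1 to C·Hess(C), and the number of distinct inflection
points is 3d(d-2).
Inflection points = 3*7*(7-2) = 3*7*5 = 105

105


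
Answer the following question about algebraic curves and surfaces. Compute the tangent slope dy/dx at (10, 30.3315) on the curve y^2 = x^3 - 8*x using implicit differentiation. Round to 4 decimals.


Using implicit differentiation of y^2 = x^3 - 8*x:
2y * dy/dx = 3x^2 - 8
dy/dx = (3x^2 - 8)/(2y)
Numerator: 3*10^2 - 8 = 292
Denominator: 2*30.3315 = 60.663
dy/dx = 292/60.663 = 4.8135

4.8135


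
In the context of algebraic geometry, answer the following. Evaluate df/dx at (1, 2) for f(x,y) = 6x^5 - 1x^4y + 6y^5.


df/dx = 5*6*x^4 + 4*(-1)*x^3*y
At (1,2): 5*6*1^4 + 4*(-1)*1^3*2
= 30 - 8
= 22

22


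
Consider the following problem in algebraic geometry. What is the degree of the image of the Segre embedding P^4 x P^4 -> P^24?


The degree of the Segre variety P^4 x P^4 is C(m+n, m).
= C(8, 4)
= 70

70


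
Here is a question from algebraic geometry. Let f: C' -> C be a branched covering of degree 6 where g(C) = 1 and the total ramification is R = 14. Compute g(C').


Riemann-Hurwitz formula: 2g' - 2 = d(2g - 2) + R
Given: d = 6, g = 1, R = 14
2g' - 2 = 6*(2*1 - 2) + 14
2g' - 2 = 6*0 + 14
2g' - 2 = 0 + 14 = 14
2g' = 16
g' = 8

8


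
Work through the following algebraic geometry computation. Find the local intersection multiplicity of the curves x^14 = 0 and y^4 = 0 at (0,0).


The intersection multiplicity of V(x^a) and V(y^b) at the origin is:
I(O; V(x^14), V(y^4)) = dim_k(k[x,y]/(x^14, y^4))
A basis for k[x,y]/(x^14, y^4) is the set of monomials x^i * y^j
where 0 <= i < 14 and 0 <= j < 4.
The number of such monomials is 14 * 4 = 56

56


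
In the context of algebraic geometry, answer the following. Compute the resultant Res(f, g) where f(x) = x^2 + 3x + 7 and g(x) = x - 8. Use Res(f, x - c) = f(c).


For Res(f, x - c), we evaluate f at x = c.
f(8) = 8^2 + 3*8 + 7
= 64 + 24 + 7
= 88 + 7 = 95
Res(f, g) = 95

95


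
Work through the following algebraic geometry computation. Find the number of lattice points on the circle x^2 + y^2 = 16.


Systematically check integer values of x where x^2 <= 16.
For each valid x, check if 16 - x^2 is a perfect square.
x=0: 16 - 0 = 16, sqrt = 4 (valid)
x=4: 16 - 16 = 0, sqrt = 0 (valid)
Total integer solutions found: 4

4


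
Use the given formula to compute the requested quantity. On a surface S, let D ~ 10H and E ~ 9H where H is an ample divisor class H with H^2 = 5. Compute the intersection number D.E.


Using bilinearity of the intersection pairing on a surface S:
(aH).(bH) = ab * (H.H)
We have H^2 = 5.
D.E = (10H).(9H) = 10*9*5
= 90*5
= 450

450


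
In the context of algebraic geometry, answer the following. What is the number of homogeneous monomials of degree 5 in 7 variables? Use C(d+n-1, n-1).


The number of degree-5 monomials in 7 variables is C(d+n-1, n-1).
= C(5+7-1, 7-1) = C(11, 6)
= 462

462


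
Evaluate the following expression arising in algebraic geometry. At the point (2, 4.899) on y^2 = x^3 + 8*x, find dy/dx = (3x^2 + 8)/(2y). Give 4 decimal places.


Using implicit differentiation of y^2 = x^3 + 8*x:
2y * dy/dx = 3x^2 + 8
dy/dx = (3x^2 + 8)/(2y)
Numerator: 3*2^2 + 8 = 20
Denominator: 2*4.899 = 9.798
dy/dx = 20/9.798 = 2.0412

2.0412


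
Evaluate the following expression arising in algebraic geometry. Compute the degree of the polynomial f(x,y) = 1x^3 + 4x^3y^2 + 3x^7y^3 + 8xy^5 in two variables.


Examine each term for its total degree (sum of exponents).
  Term '1x^3' has total degree 3+0 = 3.
  Term '4x^3y^2' has total degree 3+2 = 5.
  Term '3x^7y^3' has total degree 7+3 = 10.
  Term '8xy^5' has total degree 1+5 = 6.
The maximum total degree among all terms is 10.

10


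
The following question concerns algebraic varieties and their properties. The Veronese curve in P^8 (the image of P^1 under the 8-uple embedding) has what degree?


The rational normal curve in P^8 is the image of P^1 under the 8-uple Veronese.
A general hyperplane in P^8 pulls back to a degree-8 form on P^1, which has 8 zeros,
so the curve meets a general hyperplane in 8 points. Degree = 8.

8


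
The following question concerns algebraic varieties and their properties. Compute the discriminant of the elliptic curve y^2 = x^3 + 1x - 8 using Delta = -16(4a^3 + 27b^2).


Compute each component:
4a^3 = 4*1^3 = 4*1 = 4
27b^2 = 27*(-8)^2 = 27*64 = 1728
4a^3 + 27b^2 = 4 + 1728 = 1732
Delta = -16*1732 = -27712

-27712


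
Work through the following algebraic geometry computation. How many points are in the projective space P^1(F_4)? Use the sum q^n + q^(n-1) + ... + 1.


P^1(F_4) has (q^(n+1) - 1)/(q - 1) points.
= 4^1 + 4^0
= 4 + 1
= 5

5


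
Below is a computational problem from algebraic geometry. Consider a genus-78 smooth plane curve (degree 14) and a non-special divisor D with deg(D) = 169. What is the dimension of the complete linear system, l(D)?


First, compute the genus of a smooth plane curve of degree 14:
g = (d-1)(d-2)/2 = (14-1)(14-2)/2 = 78
For a non-special divisor D (i.e., h^1(D) = 0), Riemann-Roch gives:
l(D) = deg(D) - g + 1
Since deg(D) = 169 >= 2g - 1 = 155, D is non-special.
l(D) = 169 - 78 + 1 = 92

92


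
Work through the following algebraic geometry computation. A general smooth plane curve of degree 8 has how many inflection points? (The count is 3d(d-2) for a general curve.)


For a general smooth plane curve C of degree d, the inflection points are
the intersection of C with its Hessian curve, which has degree 3(d-2).
By Bezout, the total intersection number is d * 3(d-2) = 8 * 18 = 144.
For a general curve every flex is ordinary, so each contributes
multiplicity 1 to C·Hess(C), and the number of distinct inflection
points is 3d(d-2).
Inflection points = 3*8*(8-2) = 3*8*6 = 144

144


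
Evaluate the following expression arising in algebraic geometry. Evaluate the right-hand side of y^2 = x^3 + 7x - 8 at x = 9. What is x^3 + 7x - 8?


Compute x^3 + 7x - 8 at x = 9:
x^3 = 9^3 = 729
7*x = 7*9 = 63
Sum: 729 + 63 - 8 = 784

784


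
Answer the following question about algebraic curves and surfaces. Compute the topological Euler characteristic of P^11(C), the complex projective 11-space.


The complex projective space P^11 has one cell in each even real dimension 0, 2, ..., 22.
The cohomology groups are H^{2k}(P^11) = Z for k = 0,...,11, and 0 otherwise.
Euler characteristic = sum of Betti numbers = 1 per even-dimensional cohomology group.
chi(P^11) = 11 + 1 = 12

12


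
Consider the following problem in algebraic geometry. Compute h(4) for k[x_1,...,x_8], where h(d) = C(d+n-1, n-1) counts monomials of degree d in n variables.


The Hilbert function for the polynomial ring in 8 variables is:
h(d) = C(d+n-1, n-1)
h(4) = C(4+8-1, 8-1) = C(11, 7)
= 11! / (7! * 4!)
= 330

330


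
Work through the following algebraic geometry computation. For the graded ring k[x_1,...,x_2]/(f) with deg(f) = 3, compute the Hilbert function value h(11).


For R = k[x_1,...,x_n]/(f) with f homogeneous of degree e:
The Hilbert series is (1 - t^e)/(1 - t)^n.
So h(d) = C(d+n-1, n-1) - C(d-e+n-1, n-1) for d >= e.
With n=2, e=3, d=11:
C(11+2-1, 2-1) = C(12, 1) = 12
C(11-3+2-1, 2-1) = C(9, 1) = 9
h(11) = 12 - 9 = 3

3


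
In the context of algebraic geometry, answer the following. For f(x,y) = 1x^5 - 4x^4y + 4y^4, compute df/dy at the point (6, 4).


df/dy = (-4)*x^4 + 4*4*y^3
At (6,4): (-4)*6^4 + 4*4*4^3
= -5184 + 1024
= -4160

-4160


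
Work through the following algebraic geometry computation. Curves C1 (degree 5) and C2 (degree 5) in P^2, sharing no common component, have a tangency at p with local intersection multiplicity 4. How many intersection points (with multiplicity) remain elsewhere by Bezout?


By Bezout's theorem, the total intersection number is d1 * d2.
Total = 5 * 5 = 25
Intersection multiplicity at p = 4
Remaining intersections = 25 - 4 = 21

21


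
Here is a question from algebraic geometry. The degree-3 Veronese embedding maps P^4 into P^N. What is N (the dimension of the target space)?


The Veronese embedding v_d: P^n -> P^N maps each point to all
degree-d monomials in n+1 homogeneous coordinates.
N = C(n+d, d) - 1
N = C(4+3, 3) - 1
N = C(7, 3) - 1
C(7, 3) = 35
N = 35 - 1 = 34

34


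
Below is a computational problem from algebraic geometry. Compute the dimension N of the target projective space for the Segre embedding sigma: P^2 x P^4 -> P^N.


The Segre embedding maps P^m x P^n into P^N via
all products of coordinates from each factor.
N = (m+1)(n+1) - 1
N = (2+1)(4+1) - 1
N = 3*5 - 1
N = 15 - 1 = 14

14


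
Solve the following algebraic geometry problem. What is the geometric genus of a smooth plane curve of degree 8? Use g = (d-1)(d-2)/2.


Using the genus formula for smooth plane curves:
g = (d-1)(d-2)/2
g = (8-1)(8-2)/2
g = 7*6/2
g = 42/2 = 21

21


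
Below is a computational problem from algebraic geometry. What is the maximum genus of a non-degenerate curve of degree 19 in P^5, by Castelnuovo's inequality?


Castelnuovo's bound: write d - 1 = m(r-1) + epsilon with 0 <= epsilon < r-1.
d - 1 = 19 - 1 = 18
r - 1 = 5 - 1 = 4
18 = 4*4 + 2, so m = 4, epsilon = 2
pi(d, r) = m(m-1)(r-1)/2 + m*epsilon
= 4*3*4/2 + 4*2
= 48/2 + 8
= 24 + 8 = 32

32


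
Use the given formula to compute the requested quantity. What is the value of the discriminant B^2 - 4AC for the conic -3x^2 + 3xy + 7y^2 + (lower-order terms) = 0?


The discriminant of a conic Ax^2 + Bxy + Cy^2 + ... = 0 is B^2 - 4AC.
B^2 = 3^2 = 9
4AC = 4*(-3)*7 = -84
Discriminant = 9 + 84 = 93

93


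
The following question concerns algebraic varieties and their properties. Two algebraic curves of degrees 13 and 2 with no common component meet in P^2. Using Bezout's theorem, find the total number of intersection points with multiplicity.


Bezout's theorem states the intersection count equals the product of degrees.
Intersection count = 13 * 2 = 26

26


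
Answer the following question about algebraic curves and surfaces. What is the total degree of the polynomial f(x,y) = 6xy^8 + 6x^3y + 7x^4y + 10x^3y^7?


Examine each term for its total degree (sum of exponents).
  Term '6xy^8' has total degree 1+8 = 9.
  Term '6x^3y' has total degree 3+1 = 4.
  Term '7x^4y' has total degree 4+1 = 5.
  Term '10x^3y^7' has total degree 3+7 = 10.
The maximum total degree among all terms is 10.

10


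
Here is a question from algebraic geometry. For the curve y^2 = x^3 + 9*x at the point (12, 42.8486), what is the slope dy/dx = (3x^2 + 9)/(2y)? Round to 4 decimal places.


Using implicit differentiation of y^2 = x^3 + 9*x:
2y * dy/dx = 3x^2 + 9
dy/dx = (3x^2 + 9)/(2y)
Numerator: 3*12^2 + 9 = 441
Denominator: 2*42.8486 = 85.6972
dy/dx = 441/85.6972 = 5.1460

5.1460


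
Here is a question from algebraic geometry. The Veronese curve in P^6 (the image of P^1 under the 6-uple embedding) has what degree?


The rational normal curve in P^6 is the image of P^1 under the 6-uple Veronese.
A general hyperplane in P^6 pulls back to a degree-6 form on P^1, which has 6 zeros,
so the curve meets a general hyperplane in 6 points. Degree = 6.

6


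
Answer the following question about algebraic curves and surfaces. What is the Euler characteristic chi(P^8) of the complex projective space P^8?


The complex projective space P^8 has one cell in each even real dimension 0, 2, ..., 16.
The cohomology groups are H^{2k}(P^8) = Z for k = 0,...,8, and 0 otherwise.
Euler characteristic = sum of Betti numbers = 1 per even-dimensional cohomology group.
chi(P^8) = 8 + 1 = 9

9


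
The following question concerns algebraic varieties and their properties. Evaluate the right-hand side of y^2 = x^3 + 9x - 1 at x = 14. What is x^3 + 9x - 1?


Compute x^3 + 9x - 1 at x = 14:
x^3 = 14^3 = 2744
9*x = 9*14 = 126
Sum: 2744 + 126 - 1 = 2869

2869


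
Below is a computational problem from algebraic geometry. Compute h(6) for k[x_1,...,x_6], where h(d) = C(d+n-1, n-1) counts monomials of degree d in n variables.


The Hilbert function for the polynomial ring in 6 variables is:
h(d) = C(d+n-1, n-1)
h(6) = C(6+6-1, 6-1) = C(11, 5)
= 11! / (5! * 6!)
= 462

462


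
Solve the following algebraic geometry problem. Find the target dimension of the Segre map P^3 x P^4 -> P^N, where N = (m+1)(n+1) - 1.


The Segre embedding maps P^m x P^n into P^N via
all products of coordinates from each factor.
N = (m+1)(n+1) - 1
N = (3+1)(4+1) - 1
N = 4*5 - 1
N = 20 - 1 = 19

19


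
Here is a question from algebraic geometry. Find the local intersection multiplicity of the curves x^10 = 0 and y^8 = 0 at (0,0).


The intersection multiplicity of V(x^a) and V(y^b) at the origin is:
I(O; V(x^10), V(y^8)) = dim_k(k[x,y]/(x^10, y^8))
A basis for k[x,y]/(x^10, y^8) is the set of monomials x^i * y^j
where 0 <= i < 10 and 0 <= j < 8.
The number of such monomials is 10 * 8 = 80

80


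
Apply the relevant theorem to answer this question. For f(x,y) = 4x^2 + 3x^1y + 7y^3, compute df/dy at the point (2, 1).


df/dy = 3*x^1 + 3*7*y^2
At (2,1): 3*2^1 + 3*7*1^2
= 6 + 21
= 27

27


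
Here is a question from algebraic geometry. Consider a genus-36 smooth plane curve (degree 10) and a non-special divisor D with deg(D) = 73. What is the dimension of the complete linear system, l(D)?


First, compute the genus of a smooth plane curve of degree 10:
g = (d-1)(d-2)/2 = (10-1)(10-2)/2 = 36
For a non-special divisor D (i.e., h^1(D) = 0), Riemann-Roch gives:
l(D) = deg(D) - g + 1
Since deg(D) = 73 >= 2g - 1 = 71, D is non-special.
l(D) = 73 - 36 + 1 = 38

38
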